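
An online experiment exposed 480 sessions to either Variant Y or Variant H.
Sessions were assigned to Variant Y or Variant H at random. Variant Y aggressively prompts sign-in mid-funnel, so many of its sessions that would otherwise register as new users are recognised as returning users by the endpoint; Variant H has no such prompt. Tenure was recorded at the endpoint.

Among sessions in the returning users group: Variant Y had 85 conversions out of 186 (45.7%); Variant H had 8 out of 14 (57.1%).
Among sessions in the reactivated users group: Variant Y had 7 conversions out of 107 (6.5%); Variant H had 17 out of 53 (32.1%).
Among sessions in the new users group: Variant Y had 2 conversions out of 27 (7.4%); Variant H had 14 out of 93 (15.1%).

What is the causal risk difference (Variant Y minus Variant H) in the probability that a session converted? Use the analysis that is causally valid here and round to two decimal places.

+0.05

The distribution of user tenure is itself part of what the variant does — it is an intermediate outcome. Holding it fixed would remove that part of the effect; the total effect is the pooled difference.
The causal difference is the pooled difference: 0.294 − 0.244 = +0.050.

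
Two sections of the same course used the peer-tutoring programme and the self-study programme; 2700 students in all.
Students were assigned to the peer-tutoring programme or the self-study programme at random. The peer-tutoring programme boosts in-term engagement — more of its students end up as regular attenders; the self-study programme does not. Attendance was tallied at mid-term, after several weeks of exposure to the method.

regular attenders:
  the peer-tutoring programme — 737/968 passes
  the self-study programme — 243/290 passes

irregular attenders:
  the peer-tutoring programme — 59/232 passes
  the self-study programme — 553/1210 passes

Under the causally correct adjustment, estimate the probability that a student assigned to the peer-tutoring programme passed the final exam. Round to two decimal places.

Within every mid-term attendance level the self-study programme has the higher rate, yet pooled the peer-tutoring programme does — Simpson's reversal.
The distribution of mid-term attendance is itself part of what the teaching method does — it is an intermediate outcome. Holding it fixed would remove that part of the effect; the total effect is the pooled difference.
So P(outcome | do(the peer-tutoring programme)) is just the pooled rate for the peer-tutoring programme: 796/1200 = 0.663.

0.66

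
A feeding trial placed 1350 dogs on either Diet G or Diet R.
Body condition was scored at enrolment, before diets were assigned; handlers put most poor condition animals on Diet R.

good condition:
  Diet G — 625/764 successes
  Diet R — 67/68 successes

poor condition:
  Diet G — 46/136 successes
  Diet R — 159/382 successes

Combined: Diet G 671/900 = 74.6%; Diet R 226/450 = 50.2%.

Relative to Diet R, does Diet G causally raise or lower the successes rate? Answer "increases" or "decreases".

Diet R is higher inside every starting body condition stratum but Diet G is higher in aggregate. Whether to stratify depends on how starting body condition relates to the diet.
Starting body condition is set before the diet has any effect — it is not caused by the diet — and it independently drives the outcome. That makes it a confounder, so the causal comparison is within starting body condition levels.
Within each level — good condition: 81.8% vs 98.5%; poor condition: 33.8% vs 41.6% — Diet R is higher every time.

decreases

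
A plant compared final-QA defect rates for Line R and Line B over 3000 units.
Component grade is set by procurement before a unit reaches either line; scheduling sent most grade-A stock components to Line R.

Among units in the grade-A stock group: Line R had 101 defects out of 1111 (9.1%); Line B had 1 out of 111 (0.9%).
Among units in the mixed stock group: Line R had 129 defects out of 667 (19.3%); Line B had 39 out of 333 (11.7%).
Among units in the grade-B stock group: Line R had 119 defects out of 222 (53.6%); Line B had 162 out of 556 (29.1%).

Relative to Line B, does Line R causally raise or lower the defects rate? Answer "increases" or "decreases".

Component grade differs across lines for reasons unrelated to any effect of the line itself, and it separately predicts the outcome — a classic confounder. We must compare within component grade levels.
Within each level — grade-A stock: 9.1% vs 0.9%; mixed stock: 19.3% vs 11.7%; grade-B stock: 53.6% vs 29.1% — Line B is lower every time.

increases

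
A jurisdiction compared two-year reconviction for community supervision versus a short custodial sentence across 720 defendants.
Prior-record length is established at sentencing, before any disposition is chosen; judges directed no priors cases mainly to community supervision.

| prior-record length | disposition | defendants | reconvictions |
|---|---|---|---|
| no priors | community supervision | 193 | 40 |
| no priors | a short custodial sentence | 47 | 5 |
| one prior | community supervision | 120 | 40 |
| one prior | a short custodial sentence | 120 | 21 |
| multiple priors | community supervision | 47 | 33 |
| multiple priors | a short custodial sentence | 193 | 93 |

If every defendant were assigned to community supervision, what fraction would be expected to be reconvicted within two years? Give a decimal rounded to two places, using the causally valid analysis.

0.41

Within every prior-record length level a short custodial sentence has the lower rate, yet pooled community supervision does — Simpson's reversal.
Since prior-record length is a pre-existing factor (not a product of the disposition) and it affects the outcome on its own, it is a confounder. The stratified rates, not the pooled rate, identify the causal effect.
Standardising community supervision to the population prior-record length mix: 0.333·40/193 + 0.333·40/120 + 0.333·33/47 = 0.414.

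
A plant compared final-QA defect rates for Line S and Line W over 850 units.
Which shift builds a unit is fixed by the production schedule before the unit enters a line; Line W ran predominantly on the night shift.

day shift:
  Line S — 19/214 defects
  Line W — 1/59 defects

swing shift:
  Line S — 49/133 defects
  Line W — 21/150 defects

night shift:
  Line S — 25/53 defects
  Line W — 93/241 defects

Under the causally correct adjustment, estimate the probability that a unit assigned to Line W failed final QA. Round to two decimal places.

0.19

Nothing the line does changes shift; the imbalance is an allocation artefact. With shift also predicting the outcome, the pooled figure is confounded, and the within-stratum comparison is the causal one.
Standardising Line W to the population shift mix: 0.321·1/59 + 0.333·21/150 + 0.346·93/241 = 0.186.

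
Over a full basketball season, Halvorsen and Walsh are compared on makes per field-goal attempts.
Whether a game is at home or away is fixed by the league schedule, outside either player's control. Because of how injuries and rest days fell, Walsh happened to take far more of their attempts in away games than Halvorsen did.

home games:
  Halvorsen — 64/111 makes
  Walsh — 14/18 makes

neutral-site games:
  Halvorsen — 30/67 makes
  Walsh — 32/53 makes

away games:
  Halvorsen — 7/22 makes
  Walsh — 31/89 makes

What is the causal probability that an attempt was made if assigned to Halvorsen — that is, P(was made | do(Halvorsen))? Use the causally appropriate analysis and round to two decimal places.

0.45

Walsh is higher inside every game venue stratum but Halvorsen is higher in aggregate. Whether to stratify depends on how game venue relates to the player.
Since game venue is a pre-existing factor (not a product of the player) and it affects the outcome on its own, it is a confounder. The stratified rates, not the pooled rate, identify the causal effect.
Standardising Halvorsen to the population game venue mix: 0.358·64/111 + 0.333·30/67 + 0.308·7/22 = 0.454.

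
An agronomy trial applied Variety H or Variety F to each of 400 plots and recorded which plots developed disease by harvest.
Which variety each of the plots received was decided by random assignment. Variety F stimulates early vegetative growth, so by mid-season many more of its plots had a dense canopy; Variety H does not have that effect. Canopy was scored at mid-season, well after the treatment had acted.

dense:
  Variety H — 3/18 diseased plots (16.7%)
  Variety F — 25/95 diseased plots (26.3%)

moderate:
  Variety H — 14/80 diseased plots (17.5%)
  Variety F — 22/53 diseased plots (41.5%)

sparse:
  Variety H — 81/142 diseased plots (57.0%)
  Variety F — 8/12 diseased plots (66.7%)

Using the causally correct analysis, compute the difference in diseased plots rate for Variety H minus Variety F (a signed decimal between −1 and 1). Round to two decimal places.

Within every mid-season canopy level Variety H has the lower rate, yet pooled Variety F does — Simpson's reversal.
The distribution of mid-season canopy is itself part of what the variety does — it is an intermediate outcome. Holding it fixed would remove that part of the effect; the total effect is the pooled difference.
The causal difference is the pooled difference: 0.408 − 0.344 = +0.065.

+0.06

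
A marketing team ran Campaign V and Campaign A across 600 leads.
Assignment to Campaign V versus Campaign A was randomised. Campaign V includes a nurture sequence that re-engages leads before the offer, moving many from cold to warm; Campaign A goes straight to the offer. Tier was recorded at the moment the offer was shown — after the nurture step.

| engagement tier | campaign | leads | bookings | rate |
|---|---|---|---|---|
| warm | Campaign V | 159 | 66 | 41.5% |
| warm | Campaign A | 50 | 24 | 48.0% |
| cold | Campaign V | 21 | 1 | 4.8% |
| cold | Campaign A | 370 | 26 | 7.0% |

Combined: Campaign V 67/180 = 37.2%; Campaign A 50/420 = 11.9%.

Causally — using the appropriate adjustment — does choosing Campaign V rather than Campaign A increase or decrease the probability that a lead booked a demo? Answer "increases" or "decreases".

Stratifying would compare campaigns among leads the campaigns themselves sorted into engagement tier groups — a form of selection on an intermediate. The unconditioned pooled rates give the total causal effect.
Pooled: Campaign V 37.2% vs Campaign A 11.9%; Campaign V is higher overall.

increases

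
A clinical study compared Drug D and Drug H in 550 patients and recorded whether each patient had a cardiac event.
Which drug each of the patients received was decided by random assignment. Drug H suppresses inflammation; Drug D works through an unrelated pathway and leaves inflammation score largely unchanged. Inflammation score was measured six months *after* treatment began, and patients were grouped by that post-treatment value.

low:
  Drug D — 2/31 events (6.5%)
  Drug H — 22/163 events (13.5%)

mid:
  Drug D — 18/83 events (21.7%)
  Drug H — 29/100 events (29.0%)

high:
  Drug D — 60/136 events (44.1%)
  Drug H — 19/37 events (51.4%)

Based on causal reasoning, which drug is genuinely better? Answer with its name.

Inflammation score lies on the pathway drug → inflammation score → outcome, so adjusting for it blocks the indirect effect. For the total causal effect of drug, use the unadjusted pooled rates.
Pooled: Drug D 32.0% vs Drug H 23.3%; Drug H is lower overall.

Drug H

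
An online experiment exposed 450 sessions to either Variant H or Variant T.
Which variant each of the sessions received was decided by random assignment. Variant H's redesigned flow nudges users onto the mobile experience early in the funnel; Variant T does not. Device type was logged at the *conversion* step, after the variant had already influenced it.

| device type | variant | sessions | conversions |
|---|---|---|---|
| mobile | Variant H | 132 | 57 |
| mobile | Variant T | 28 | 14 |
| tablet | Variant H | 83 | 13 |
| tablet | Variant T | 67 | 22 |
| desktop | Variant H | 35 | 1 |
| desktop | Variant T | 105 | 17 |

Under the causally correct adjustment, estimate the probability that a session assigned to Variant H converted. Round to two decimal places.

0.28

Device type is recorded after the variant and is itself shifted by it — it sits on the causal path from variant to outcome. Conditioning on a mediator would strip out part of the effect we want; the pooled comparison gives the total causal effect.
So P(outcome | do(Variant H)) is just the pooled rate for Variant H: 71/250 = 0.284.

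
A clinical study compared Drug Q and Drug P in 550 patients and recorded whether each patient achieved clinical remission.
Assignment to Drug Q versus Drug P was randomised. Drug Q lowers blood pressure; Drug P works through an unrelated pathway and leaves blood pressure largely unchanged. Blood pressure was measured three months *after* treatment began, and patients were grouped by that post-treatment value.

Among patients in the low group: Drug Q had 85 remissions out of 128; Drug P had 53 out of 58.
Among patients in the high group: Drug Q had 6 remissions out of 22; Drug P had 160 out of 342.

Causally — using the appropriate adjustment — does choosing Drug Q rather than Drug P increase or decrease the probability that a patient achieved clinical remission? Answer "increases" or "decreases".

Within every blood pressure level Drug P has the higher rate, yet pooled Drug Q does — Simpson's reversal.
Blood pressure is downstream of the drug. One should not condition on a consequence of treatment, so the overall rates are the right comparison.
Pooled: Drug Q 60.7% vs Drug P 53.2%; Drug Q is higher overall.

increases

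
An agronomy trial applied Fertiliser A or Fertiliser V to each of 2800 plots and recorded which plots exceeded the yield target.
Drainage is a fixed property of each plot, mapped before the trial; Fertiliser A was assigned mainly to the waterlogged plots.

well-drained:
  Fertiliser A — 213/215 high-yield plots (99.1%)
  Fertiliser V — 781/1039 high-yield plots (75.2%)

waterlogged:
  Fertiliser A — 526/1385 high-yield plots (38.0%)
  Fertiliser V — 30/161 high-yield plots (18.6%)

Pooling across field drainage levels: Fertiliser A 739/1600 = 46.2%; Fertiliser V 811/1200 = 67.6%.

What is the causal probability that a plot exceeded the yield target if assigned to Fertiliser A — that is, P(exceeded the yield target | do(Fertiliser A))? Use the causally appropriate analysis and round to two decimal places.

0.65

Field drainage differs across fertilisers for reasons unrelated to any effect of the fertiliser itself, and it separately predicts the outcome — a classic confounder. We must compare within field drainage levels.
Standardising Fertiliser A to the population field drainage mix: 0.448·213/215 + 0.552·526/1385 = 0.653.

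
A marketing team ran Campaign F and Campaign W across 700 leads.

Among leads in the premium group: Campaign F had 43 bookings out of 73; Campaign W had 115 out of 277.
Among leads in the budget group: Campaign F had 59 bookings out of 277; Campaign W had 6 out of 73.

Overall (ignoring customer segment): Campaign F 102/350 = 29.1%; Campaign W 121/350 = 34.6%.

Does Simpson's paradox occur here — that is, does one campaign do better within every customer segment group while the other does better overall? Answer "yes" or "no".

yes

Within each customer segment level (premium 58.9% vs 41.5%; budget 21.3% vs 8.2%), Campaign F has the higher rate every time. Pooled: 29.1% vs 34.6% — Campaign W has the higher rate overall. The two comparisons disagree.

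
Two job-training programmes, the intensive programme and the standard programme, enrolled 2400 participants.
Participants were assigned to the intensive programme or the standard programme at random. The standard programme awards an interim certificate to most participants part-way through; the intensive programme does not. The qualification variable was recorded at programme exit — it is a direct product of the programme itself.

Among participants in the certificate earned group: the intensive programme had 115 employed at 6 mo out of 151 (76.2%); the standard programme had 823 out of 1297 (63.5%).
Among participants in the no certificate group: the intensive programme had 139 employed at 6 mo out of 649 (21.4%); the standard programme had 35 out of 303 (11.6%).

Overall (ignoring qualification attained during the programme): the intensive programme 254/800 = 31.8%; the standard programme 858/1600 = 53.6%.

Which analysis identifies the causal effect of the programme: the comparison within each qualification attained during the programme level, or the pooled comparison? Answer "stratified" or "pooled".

The stratified and pooled comparisons disagree (the intensive programme wins within each qualification attained during the programme; the standard programme wins overall), so the answer turns on the causal role of qualification attained during the programme.
Because the programme influences qualification attained during the programme, qualification attained during the programme is a post-treatment mediator, not a confounder. Stratifying on it would bias the estimate; the causal effect is the crude pooled difference.
Pooled: the intensive programme 31.8% vs the standard programme 53.6%; the standard programme is higher overall.

pooled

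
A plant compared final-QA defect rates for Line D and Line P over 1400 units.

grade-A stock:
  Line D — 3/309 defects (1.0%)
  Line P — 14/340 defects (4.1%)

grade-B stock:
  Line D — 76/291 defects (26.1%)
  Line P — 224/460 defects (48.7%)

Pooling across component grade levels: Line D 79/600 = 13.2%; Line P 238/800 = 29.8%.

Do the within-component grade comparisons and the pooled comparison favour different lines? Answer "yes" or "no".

no

Within each component grade level (grade-A stock 1.0% vs 4.1%; grade-B stock 26.1% vs 48.7%), Line D has the lower rate every time. Pooled: 13.2% vs 29.8% — Line D has the lower rate overall. They agree.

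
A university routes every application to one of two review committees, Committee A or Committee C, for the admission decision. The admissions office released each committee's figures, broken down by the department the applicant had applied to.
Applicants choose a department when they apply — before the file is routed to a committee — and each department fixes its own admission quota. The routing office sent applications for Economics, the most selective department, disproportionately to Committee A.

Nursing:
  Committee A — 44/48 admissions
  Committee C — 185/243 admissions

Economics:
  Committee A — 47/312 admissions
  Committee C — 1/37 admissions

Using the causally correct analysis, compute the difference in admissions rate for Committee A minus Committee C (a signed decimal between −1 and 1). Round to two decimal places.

Department satisfies the back-door criterion: it is not a descendant of the review committee, and it blocks the spurious path from review committee to outcome. Adjusting for it (i.e., using the within-department rates) gives the causal effect.
Adjusting over the population distribution of department: 0.455·(0.917−0.761) + 0.545·(0.151−0.027) = +0.138.

+0.14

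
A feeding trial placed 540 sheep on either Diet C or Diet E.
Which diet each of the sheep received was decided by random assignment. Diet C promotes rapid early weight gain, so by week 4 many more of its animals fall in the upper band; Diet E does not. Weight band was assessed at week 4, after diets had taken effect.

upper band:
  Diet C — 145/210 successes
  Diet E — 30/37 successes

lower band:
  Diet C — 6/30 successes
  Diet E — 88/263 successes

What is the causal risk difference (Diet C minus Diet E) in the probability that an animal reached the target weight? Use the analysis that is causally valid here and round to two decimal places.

+0.24

The distribution of week-4 weight band is itself part of what the diet does — it is an intermediate outcome. Holding it fixed would remove that part of the effect; the total effect is the pooled difference.
The causal difference is the pooled difference: 0.629 − 0.393 = +0.236.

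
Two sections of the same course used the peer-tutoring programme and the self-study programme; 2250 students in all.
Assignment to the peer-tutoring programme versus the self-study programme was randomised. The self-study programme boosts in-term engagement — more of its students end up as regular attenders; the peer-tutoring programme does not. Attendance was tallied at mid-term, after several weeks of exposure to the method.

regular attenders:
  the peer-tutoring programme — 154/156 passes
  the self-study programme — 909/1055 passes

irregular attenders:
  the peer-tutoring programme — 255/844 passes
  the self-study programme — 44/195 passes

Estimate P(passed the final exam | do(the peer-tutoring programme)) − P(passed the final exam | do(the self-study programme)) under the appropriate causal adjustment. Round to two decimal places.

Because the teaching method influences mid-term attendance, mid-term attendance is a post-treatment mediator, not a confounder. Stratifying on it would bias the estimate; the causal effect is the crude pooled difference.
The causal difference is the pooled difference: 0.409 − 0.762 = -0.353.

-0.35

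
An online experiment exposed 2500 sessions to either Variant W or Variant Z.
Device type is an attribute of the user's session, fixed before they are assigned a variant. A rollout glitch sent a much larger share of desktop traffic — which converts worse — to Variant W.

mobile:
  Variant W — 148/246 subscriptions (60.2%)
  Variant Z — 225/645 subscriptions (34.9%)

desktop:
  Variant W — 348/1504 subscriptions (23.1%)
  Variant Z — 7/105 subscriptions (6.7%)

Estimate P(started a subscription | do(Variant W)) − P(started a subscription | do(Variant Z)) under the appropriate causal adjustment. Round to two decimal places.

The stratified and pooled comparisons disagree (Variant W wins within each device type; Variant Z wins overall), so the answer turns on the causal role of device type.
Since device type is a pre-existing factor (not a product of the variant) and it affects the outcome on its own, it is a confounder. The stratified rates, not the pooled rate, identify the causal effect.
Adjusting over the population distribution of device type: 0.356·(0.602−0.349) + 0.644·(0.231−0.067) = +0.196.

+0.20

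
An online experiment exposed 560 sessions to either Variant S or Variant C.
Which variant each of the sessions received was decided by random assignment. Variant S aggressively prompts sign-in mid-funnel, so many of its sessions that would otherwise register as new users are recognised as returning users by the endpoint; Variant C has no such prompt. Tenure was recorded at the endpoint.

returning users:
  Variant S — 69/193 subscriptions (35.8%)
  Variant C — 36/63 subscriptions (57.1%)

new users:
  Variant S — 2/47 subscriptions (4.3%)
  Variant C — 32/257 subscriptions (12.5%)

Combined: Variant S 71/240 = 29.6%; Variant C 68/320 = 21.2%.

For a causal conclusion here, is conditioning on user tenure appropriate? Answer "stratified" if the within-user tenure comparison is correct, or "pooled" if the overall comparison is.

pooled

User tenure is downstream of the variant. One should not condition on a consequence of treatment, so the overall rates are the right comparison.
Pooled: Variant S 29.6% vs Variant C 21.2%; Variant S is higher overall.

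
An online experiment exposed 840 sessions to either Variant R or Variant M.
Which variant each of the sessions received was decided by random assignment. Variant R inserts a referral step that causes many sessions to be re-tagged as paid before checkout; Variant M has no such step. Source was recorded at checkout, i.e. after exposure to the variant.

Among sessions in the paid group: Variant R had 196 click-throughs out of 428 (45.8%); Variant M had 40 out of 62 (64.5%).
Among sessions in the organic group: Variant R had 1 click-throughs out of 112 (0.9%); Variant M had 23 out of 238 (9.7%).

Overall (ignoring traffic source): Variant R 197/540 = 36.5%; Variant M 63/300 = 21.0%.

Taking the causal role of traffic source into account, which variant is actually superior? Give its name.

Variant R

The stratified and pooled comparisons disagree (Variant M wins within each traffic source; Variant R wins overall), so the answer turns on the causal role of traffic source.
Because the variant influences traffic source, traffic source is a post-treatment mediator, not a confounder. Stratifying on it would bias the estimate; the causal effect is the crude pooled difference.
Pooled: Variant R 36.5% vs Variant M 21.0%; Variant R is higher overall.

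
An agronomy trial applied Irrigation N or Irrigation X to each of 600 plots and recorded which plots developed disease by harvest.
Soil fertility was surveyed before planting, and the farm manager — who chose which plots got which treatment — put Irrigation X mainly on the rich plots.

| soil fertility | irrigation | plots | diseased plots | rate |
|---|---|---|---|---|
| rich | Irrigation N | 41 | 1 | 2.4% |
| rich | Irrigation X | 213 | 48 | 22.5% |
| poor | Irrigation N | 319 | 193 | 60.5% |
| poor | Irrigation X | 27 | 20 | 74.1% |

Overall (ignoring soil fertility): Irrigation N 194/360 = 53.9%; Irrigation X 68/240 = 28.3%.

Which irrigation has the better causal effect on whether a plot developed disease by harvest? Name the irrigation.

Irrigation N

The imbalance in soil fertility arose from how plots were allocated, not from anything the irrigation did; and soil fertility independently affects the outcome. The pooled gap is confounded — condition on soil fertility.
Within each level — rich: 2.4% vs 22.5%; poor: 60.5% vs 74.1% — Irrigation N is lower every time.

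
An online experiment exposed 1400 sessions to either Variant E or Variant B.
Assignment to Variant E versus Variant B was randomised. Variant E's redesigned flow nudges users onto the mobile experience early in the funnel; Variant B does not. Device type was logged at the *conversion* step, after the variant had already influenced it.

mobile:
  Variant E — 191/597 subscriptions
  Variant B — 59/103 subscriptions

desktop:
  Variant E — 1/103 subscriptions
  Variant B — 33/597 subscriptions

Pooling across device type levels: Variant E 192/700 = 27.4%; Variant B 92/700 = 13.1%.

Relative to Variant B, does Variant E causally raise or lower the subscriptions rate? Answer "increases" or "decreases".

increases

The device type-specific comparison favours Variant B throughout, but the pooled figures favour Variant E. The question is whether to condition on device type.
Device type is downstream of the variant. One should not condition on a consequence of treatment, so the overall rates are the right comparison.
Pooled: Variant E 27.4% vs Variant B 13.1%; Variant E is higher overall.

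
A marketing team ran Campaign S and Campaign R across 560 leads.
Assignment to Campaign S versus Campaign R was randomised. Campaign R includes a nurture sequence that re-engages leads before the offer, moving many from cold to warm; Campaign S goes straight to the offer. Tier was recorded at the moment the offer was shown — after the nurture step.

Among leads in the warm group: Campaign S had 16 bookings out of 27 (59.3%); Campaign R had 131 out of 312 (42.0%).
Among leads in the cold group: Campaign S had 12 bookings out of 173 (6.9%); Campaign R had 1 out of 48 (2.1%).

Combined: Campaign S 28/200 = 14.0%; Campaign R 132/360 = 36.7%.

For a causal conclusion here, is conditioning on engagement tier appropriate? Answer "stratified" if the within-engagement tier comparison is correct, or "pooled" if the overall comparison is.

pooled

The stratified and pooled comparisons disagree (Campaign S wins within each engagement tier; Campaign R wins overall), so the answer turns on the causal role of engagement tier.
Engagement tier is recorded after the campaign and is itself shifted by it — it sits on the causal path from campaign to outcome. Conditioning on a mediator would strip out part of the effect we want; the pooled comparison gives the total causal effect.
Pooled: Campaign S 14.0% vs Campaign R 36.7%; Campaign R is higher overall.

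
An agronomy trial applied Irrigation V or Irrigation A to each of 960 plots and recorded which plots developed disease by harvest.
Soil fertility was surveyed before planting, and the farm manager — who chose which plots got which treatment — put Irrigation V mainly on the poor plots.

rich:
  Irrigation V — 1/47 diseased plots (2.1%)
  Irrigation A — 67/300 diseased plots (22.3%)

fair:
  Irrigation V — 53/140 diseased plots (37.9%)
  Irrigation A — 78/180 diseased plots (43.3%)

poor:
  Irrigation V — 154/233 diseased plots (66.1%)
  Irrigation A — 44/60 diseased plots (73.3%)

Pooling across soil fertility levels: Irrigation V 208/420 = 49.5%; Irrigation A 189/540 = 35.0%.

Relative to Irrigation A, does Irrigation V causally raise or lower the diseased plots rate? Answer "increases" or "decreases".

The stratified and pooled comparisons disagree (Irrigation V wins within each soil fertility; Irrigation A wins overall), so the answer turns on the causal role of soil fertility.
Here soil fertility is a common cause — it drives both which irrigation a case falls under and the outcome. The crude comparison mixes populations; the stratum-specific rates are the causally relevant ones.
Within each level — rich: 2.1% vs 22.3%; fair: 37.9% vs 43.3%; poor: 66.1% vs 73.3% — Irrigation V is lower every time.

decreases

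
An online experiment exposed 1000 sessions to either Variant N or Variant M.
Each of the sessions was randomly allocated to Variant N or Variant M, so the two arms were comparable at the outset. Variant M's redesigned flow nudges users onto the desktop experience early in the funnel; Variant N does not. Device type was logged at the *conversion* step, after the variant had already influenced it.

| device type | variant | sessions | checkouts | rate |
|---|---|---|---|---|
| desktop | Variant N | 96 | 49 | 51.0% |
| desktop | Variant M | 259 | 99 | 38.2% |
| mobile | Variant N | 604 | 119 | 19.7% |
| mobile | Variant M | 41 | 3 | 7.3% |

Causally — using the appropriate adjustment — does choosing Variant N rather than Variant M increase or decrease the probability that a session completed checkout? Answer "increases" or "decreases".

The stratified and pooled comparisons disagree (Variant N wins within each device type; Variant M wins overall), so the answer turns on the causal role of device type.
Because the variant influences device type, device type is a post-treatment mediator, not a confounder. Stratifying on it would bias the estimate; the causal effect is the crude pooled difference.
Pooled: Variant N 24.0% vs Variant M 34.0%; Variant M is higher overall.

decreases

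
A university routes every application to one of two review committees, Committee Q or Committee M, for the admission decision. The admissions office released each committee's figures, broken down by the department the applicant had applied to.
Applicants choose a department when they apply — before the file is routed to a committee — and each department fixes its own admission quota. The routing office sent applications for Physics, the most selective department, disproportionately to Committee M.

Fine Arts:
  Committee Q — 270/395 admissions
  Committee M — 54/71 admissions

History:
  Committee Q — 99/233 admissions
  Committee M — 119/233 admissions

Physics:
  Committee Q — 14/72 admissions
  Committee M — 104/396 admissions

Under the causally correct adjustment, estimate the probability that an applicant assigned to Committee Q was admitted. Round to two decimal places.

0.43

Since department is a pre-existing factor (not a product of the review committee) and it affects the outcome on its own, it is a confounder. The stratified rates, not the pooled rate, identify the causal effect.
Standardising Committee Q to the population department mix: 0.333·270/395 + 0.333·99/233 + 0.334·14/72 = 0.434.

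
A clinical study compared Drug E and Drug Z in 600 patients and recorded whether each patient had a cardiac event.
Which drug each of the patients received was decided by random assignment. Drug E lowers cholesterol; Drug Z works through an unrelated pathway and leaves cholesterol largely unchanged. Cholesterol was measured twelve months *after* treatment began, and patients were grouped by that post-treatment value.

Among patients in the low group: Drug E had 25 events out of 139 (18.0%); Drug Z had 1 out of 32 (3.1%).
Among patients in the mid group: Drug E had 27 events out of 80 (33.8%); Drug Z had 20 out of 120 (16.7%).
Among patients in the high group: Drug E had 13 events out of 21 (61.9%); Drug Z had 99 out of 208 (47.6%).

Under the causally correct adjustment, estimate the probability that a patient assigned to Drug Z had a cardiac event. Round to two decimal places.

0.33

The distribution of cholesterol is itself part of what the drug does — it is an intermediate outcome. Holding it fixed would remove that part of the effect; the total effect is the pooled difference.
So P(outcome | do(Drug Z)) is just the pooled rate for Drug Z: 120/360 = 0.333.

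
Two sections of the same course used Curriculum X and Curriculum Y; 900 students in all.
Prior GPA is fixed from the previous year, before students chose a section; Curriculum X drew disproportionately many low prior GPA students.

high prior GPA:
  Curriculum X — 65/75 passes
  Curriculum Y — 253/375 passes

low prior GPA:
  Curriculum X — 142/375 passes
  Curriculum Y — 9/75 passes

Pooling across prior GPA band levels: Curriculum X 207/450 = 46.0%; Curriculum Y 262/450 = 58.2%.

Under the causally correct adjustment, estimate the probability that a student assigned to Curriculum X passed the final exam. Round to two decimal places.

0.62

Prior GPA band is set before the teaching method has any effect — it is not caused by the teaching method — and it independently drives the outcome. That makes it a confounder, so the causal comparison is within prior GPA band levels.
Standardising Curriculum X to the population prior GPA band mix: 0.500·65/75 + 0.500·142/375 = 0.623.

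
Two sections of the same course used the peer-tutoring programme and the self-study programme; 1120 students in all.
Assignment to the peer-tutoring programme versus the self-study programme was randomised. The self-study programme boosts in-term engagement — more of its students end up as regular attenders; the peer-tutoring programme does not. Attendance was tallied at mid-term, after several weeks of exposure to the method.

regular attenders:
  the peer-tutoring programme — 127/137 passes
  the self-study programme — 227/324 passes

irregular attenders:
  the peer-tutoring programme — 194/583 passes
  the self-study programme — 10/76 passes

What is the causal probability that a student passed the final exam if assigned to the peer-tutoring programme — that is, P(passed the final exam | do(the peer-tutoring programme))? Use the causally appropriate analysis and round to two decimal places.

0.45

Within every mid-term attendance level the peer-tutoring programme has the higher rate, yet pooled the self-study programme does — Simpson's reversal.
Stratifying would compare teaching methods among students the teaching methods themselves sorted into mid-term attendance groups — a form of selection on an intermediate. The unconditioned pooled rates give the total causal effect.
So P(outcome | do(the peer-tutoring programme)) is just the pooled rate for the peer-tutoring programme: 321/720 = 0.446.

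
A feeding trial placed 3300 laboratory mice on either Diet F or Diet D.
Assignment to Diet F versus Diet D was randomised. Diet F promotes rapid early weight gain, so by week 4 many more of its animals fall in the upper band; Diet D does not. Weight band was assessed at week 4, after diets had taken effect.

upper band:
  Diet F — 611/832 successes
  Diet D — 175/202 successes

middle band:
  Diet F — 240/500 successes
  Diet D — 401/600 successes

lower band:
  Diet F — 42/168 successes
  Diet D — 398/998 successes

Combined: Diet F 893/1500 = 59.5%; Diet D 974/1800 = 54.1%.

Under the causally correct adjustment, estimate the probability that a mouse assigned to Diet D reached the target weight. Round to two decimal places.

Week-4 weight band is recorded after the diet and is itself shifted by it — it sits on the causal path from diet to outcome. Conditioning on a mediator would strip out part of the effect we want; the pooled comparison gives the total causal effect.
So P(outcome | do(Diet D)) is just the pooled rate for Diet D: 974/1800 = 0.541.

0.54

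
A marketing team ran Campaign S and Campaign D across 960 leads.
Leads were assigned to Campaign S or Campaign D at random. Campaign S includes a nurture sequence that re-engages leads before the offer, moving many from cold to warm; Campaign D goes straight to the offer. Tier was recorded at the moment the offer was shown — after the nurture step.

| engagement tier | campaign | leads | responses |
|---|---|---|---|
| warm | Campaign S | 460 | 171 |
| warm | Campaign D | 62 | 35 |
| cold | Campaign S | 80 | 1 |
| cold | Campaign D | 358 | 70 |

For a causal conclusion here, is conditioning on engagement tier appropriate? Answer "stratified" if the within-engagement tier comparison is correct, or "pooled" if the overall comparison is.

The engagement tier-specific comparison favours Campaign D throughout, but the pooled figures favour Campaign S. The question is whether to condition on engagement tier.
Engagement tier is downstream of the campaign. One should not condition on a consequence of treatment, so the overall rates are the right comparison.
Pooled: Campaign S 31.9% vs Campaign D 25.0%; Campaign S is higher overall.

pooled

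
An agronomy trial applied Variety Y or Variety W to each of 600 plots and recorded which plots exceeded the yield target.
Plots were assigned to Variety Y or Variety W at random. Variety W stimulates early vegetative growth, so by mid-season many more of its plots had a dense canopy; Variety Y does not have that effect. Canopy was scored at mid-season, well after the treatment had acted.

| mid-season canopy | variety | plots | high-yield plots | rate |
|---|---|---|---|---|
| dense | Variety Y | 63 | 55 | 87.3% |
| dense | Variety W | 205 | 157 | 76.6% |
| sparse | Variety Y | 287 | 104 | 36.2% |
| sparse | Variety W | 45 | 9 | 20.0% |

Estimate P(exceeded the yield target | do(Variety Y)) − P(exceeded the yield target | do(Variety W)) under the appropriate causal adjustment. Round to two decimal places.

-0.21

Mid-season canopy is recorded after the variety and is itself shifted by it — it sits on the causal path from variety to outcome. Conditioning on a mediator would strip out part of the effect we want; the pooled comparison gives the total causal effect.
The causal difference is the pooled difference: 0.454 − 0.664 = -0.210.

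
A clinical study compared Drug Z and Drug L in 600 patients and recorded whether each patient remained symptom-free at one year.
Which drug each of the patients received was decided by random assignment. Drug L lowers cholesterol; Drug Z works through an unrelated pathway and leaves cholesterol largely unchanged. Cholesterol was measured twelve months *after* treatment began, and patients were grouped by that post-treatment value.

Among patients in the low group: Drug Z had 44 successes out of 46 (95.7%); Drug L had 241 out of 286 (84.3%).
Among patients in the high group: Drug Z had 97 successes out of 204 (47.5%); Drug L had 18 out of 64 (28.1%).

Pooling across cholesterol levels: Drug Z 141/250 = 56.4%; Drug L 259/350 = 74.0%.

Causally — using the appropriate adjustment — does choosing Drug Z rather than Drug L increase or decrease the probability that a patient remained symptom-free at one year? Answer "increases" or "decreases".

Stratifying would compare drugs among patients the drugs themselves sorted into cholesterol groups — a form of selection on an intermediate. The unconditioned pooled rates give the total causal effect.
Pooled: Drug Z 56.4% vs Drug L 74.0%; Drug L is higher overall.

decreases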